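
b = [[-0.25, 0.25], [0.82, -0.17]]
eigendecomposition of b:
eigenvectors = [[-0.52, -0.45], [0.86, -0.89]]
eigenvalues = [-0.66, 0.24]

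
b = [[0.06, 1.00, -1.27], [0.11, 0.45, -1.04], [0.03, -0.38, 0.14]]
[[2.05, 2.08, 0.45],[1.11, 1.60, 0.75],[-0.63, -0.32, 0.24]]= b @ [[-1.15, 1.41, -1.03], [1.34, 0.52, -1.2], [-0.61, -1.16, -1.35]]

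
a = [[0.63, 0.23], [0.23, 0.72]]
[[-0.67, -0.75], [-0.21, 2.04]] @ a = [[-0.59, -0.69],[0.34, 1.42]]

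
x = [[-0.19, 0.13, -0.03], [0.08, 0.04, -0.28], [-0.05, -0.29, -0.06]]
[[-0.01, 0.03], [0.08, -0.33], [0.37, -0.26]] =x@[[-0.58, 0.07], [-1.04, 0.62], [-0.59, 1.29]]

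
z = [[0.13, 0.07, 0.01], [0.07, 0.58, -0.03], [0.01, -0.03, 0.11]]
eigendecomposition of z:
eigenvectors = [[-0.15, -0.82, -0.55], [-0.99, 0.09, 0.13], [0.06, -0.57, 0.82]]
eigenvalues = [0.59, 0.13, 0.1]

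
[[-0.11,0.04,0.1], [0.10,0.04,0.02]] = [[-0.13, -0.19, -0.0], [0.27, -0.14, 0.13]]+[[0.02, 0.23, 0.10], [-0.17, 0.18, -0.11]]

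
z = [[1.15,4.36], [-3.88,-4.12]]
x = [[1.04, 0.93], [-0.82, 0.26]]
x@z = [[-2.41, 0.70], [-1.95, -4.65]]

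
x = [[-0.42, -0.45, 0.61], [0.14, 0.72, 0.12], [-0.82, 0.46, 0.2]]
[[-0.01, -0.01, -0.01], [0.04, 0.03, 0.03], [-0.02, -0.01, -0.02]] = x@ [[0.06, 0.04, 0.05],[0.04, 0.03, 0.03],[0.05, 0.03, 0.04]]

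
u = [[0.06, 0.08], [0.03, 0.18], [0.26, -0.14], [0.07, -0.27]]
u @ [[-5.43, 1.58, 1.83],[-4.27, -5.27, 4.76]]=[[-0.67, -0.33, 0.49], [-0.93, -0.90, 0.91], [-0.81, 1.15, -0.19], [0.77, 1.53, -1.16]]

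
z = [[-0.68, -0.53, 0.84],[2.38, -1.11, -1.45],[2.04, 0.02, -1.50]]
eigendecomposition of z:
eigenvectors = [[(0.6+0j), (0.02+0.16j), (0.02-0.16j)], [0.27+0.00j, 0.89+0.00j, 0.89-0.00j], [(0.75+0j), (0.4-0.18j), (0.4+0.18j)]]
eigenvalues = [(0.13+0j), (-1.71+0.74j), (-1.71-0.74j)]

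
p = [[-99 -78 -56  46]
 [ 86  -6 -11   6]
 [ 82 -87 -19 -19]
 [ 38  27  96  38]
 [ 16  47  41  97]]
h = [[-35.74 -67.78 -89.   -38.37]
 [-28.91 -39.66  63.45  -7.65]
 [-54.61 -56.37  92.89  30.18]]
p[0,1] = -78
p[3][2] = 96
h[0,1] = -67.78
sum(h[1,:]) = -12.76999999999999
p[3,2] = 96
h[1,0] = -28.91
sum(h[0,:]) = -230.89000000000001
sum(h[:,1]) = -163.81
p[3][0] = 38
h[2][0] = -54.61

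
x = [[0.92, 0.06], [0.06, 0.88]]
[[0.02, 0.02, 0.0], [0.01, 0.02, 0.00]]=x @ [[0.02, 0.02, -0.00], [0.01, 0.02, -0.0]]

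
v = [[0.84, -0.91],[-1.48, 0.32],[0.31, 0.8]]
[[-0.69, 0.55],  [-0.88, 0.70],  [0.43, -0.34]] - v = [[-1.53, 1.46], [0.6, 0.38], [0.12, -1.14]]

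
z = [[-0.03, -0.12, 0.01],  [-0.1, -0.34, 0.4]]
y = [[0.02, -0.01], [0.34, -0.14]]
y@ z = [[0.00, 0.00, -0.00], [0.0, 0.01, -0.05]]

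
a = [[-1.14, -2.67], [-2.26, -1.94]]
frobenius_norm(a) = 4.16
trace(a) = -3.08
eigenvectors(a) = [[0.79,0.68], [-0.62,0.73]]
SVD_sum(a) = [[-1.68, -2.27], [-1.73, -2.33]] + [[0.54, -0.40], [-0.53, 0.39]]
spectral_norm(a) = 4.05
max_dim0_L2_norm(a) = 3.3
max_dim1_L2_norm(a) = 2.98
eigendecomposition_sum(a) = [[0.55, -0.51],  [-0.43, 0.4]] + [[-1.69, -2.16], [-1.83, -2.34]]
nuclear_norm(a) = 4.99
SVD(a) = [[-0.70, -0.72], [-0.72, 0.70]] @ diag([4.05082804512474, 0.9436589155149602]) @ [[0.6, 0.8], [-0.80, 0.6]]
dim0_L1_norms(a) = [3.4, 4.61]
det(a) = -3.82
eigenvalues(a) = [0.95, -4.03]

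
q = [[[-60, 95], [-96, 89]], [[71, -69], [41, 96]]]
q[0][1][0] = -96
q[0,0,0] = -60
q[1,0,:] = [71, -69]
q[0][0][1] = 95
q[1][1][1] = 96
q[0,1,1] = 89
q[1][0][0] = 71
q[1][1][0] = 41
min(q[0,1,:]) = -96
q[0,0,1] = 95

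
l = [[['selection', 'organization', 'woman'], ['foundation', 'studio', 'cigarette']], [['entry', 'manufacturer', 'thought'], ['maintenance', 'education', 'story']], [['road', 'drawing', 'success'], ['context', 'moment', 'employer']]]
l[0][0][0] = 'selection'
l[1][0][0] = 'entry'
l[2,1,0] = 'context'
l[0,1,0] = 'foundation'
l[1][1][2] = 'story'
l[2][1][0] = 'context'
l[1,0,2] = 'thought'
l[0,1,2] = 'cigarette'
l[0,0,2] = 'woman'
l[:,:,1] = [['organization', 'studio'], ['manufacturer', 'education'], ['drawing', 'moment']]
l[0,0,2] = 'woman'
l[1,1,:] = ['maintenance', 'education', 'story']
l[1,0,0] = 'entry'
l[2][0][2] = 'success'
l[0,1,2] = 'cigarette'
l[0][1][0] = 'foundation'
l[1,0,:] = ['entry', 'manufacturer', 'thought']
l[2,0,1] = 'drawing'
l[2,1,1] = 'moment'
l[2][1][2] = 'employer'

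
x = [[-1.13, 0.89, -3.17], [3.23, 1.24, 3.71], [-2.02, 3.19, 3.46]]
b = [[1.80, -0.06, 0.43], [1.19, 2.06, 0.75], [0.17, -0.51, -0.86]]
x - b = [[-2.93, 0.95, -3.60], [2.04, -0.82, 2.96], [-2.19, 3.7, 4.32]]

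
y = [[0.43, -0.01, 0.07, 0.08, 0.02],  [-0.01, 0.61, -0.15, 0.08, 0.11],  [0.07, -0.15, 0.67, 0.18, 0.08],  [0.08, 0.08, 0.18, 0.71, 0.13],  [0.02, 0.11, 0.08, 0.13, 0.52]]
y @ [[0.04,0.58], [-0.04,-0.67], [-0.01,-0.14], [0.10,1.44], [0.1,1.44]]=[[0.03, 0.39], [-0.00, -0.12], [0.03, 0.42], [0.08, 1.18], [0.06, 0.86]]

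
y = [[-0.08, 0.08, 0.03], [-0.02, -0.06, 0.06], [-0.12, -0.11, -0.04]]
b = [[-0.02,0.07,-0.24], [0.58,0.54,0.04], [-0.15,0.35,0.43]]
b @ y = [[0.03, 0.02, 0.01],[-0.06, 0.01, 0.05],[-0.05, -0.08, -0.0]]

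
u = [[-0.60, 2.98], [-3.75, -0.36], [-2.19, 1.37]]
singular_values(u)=[4.52, 3.11]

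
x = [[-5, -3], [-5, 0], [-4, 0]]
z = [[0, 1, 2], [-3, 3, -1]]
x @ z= [[9, -14, -7], [0, -5, -10], [0, -4, -8]]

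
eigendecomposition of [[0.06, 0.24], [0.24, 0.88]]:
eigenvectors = [[-0.97, -0.26], [0.26, -0.97]]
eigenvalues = [-0.01, 0.95]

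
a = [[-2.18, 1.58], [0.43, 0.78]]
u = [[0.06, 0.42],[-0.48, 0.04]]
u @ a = [[0.05, 0.42],[1.06, -0.73]]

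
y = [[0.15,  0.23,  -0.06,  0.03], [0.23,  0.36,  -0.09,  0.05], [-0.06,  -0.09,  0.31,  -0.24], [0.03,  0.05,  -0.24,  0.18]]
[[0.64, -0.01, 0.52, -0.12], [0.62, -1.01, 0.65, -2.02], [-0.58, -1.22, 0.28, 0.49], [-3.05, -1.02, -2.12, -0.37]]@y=[[0.06, 0.09, 0.15, -0.13], [-0.24, -0.38, 0.74, -0.55], [-0.37, -0.57, 0.11, -0.06], [-0.58, -0.9, -0.29, 0.3]]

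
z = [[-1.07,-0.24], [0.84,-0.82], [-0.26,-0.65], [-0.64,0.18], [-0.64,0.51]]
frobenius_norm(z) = 2.05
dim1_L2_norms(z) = [1.1, 1.17, 0.7, 0.66, 0.82]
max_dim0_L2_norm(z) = 1.65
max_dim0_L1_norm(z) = 3.45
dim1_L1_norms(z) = [1.31, 1.66, 0.91, 0.82, 1.15]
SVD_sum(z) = [[-0.81,0.36],[1.01,-0.44],[0.02,-0.01],[-0.60,0.27],[-0.72,0.32]] + [[-0.26, -0.6], [-0.17, -0.38], [-0.28, -0.64], [-0.04, -0.09], [0.08, 0.19]]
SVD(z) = [[-0.51, -0.61], [0.63, -0.39], [0.01, -0.66], [-0.38, -0.09], [-0.45, 0.2]] @ diag([1.7456140169325902, 1.0654255975376536]) @ [[0.92, -0.40], [0.4, 0.92]]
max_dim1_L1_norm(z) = 1.66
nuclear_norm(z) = 2.81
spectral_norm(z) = 1.75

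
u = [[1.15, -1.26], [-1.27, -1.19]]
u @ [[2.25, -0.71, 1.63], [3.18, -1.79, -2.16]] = [[-1.42, 1.44, 4.6], [-6.64, 3.03, 0.5]]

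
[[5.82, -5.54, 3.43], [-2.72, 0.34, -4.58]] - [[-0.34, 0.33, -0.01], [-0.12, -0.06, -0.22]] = [[6.16, -5.87, 3.44], [-2.60, 0.4, -4.36]]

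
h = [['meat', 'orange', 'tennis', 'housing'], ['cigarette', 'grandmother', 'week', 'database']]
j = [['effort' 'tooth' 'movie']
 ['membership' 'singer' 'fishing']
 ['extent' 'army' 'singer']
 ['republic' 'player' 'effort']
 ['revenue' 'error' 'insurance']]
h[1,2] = 'week'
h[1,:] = ['cigarette', 'grandmother', 'week', 'database']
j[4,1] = 'error'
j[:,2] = ['movie', 'fishing', 'singer', 'effort', 'insurance']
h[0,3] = 'housing'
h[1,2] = 'week'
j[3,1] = 'player'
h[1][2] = 'week'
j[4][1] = 'error'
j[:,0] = ['effort', 'membership', 'extent', 'republic', 'revenue']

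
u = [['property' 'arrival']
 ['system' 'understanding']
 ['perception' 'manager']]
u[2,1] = 'manager'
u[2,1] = 'manager'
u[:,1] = ['arrival', 'understanding', 'manager']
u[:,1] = ['arrival', 'understanding', 'manager']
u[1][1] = 'understanding'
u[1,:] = ['system', 'understanding']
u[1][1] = 'understanding'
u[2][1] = 'manager'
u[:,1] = ['arrival', 'understanding', 'manager']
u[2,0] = 'perception'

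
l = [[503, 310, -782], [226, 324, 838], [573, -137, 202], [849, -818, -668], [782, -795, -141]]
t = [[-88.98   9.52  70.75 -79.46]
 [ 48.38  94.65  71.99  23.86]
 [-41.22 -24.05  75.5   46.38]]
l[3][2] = -668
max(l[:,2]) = 838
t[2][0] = -41.22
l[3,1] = -818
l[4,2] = -141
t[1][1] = 94.65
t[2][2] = 75.5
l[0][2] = -782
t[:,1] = [9.52, 94.65, -24.05]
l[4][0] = 782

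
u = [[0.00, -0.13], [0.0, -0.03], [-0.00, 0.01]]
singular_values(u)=[0.13, 0.0]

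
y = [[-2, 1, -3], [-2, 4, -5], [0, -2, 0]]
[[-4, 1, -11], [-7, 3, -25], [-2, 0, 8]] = y @ [[-2, 1, 2], [1, 0, -4], [3, -1, 1]]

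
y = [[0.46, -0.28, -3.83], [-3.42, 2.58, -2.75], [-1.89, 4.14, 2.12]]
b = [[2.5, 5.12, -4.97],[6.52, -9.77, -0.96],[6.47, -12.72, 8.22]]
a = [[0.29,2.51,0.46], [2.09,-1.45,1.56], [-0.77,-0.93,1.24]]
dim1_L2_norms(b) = [7.56, 11.78, 16.47]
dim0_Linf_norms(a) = [2.09, 2.51, 1.56]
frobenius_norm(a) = 4.30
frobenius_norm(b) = 21.62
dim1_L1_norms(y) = [4.57, 8.75, 8.15]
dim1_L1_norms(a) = [3.26, 5.1, 2.94]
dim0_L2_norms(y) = [3.93, 4.89, 5.17]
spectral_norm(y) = 6.08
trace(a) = 0.08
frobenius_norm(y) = 8.13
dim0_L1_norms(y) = [5.77, 7.0, 8.7]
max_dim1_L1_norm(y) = 8.75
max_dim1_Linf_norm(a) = 2.51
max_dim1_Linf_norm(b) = 12.72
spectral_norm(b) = 20.02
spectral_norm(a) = 3.33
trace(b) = 0.95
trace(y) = 5.16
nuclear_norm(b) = 30.52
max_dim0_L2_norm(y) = 5.17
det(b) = -439.49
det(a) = -11.03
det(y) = 39.82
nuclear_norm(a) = 7.08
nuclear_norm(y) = 12.58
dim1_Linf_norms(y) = [3.83, 3.42, 4.14]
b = y @ a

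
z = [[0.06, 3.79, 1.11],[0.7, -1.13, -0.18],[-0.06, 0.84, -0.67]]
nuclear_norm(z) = 5.72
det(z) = 2.45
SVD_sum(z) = [[-0.14, 3.82, 0.94], [0.04, -1.13, -0.28], [-0.02, 0.64, 0.16]] + [[0.08, -0.05, 0.21], [0.12, -0.07, 0.30], [-0.29, 0.17, -0.74]] + [[0.12, 0.01, -0.04], [0.54, 0.07, -0.20], [0.25, 0.03, -0.09]]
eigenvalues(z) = [1.25, -2.02, -0.97]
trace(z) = -1.74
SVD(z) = [[-0.95, 0.26, -0.19],[0.28, 0.36, -0.89],[-0.16, -0.90, -0.41]] @ diag([4.161490842948024, 0.9013617127195649, 0.6532541824611587]) @ [[0.04,  -0.97,  -0.24],  [0.36,  -0.21,  0.91],  [-0.93,  -0.12,  0.34]]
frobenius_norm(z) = 4.31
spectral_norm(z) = 4.16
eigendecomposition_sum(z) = [[0.81,1.41,0.34], [0.23,0.41,0.1], [0.08,0.13,0.03]] + [[-0.80, 2.46, 0.98],[0.55, -1.69, -0.67],[-0.38, 1.16, 0.46]] + [[0.04,-0.08,-0.21], [-0.08,0.15,0.40], [0.24,-0.45,-1.16]]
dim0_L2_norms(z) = [0.71, 4.04, 1.31]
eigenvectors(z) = [[-0.96, -0.77, 0.17],[-0.27, 0.53, -0.32],[-0.09, -0.36, 0.93]]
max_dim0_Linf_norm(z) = 3.79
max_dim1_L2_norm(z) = 3.95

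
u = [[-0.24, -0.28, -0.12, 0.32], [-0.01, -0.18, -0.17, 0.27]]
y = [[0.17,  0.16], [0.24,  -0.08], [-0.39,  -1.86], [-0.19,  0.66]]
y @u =[[-0.04,-0.08,-0.05,0.10],  [-0.06,-0.05,-0.02,0.06],  [0.11,0.44,0.36,-0.63],  [0.04,-0.07,-0.09,0.12]]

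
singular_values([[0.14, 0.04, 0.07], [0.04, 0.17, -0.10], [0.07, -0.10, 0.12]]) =[0.25, 0.18, 0.0]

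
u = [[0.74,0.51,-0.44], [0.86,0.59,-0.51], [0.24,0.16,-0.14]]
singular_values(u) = [1.57, 0.0, 0.0]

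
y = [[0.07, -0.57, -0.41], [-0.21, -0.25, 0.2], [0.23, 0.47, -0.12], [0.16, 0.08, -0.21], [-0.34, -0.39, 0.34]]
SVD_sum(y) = [[-0.16, -0.31, 0.09], [-0.16, -0.31, 0.09], [0.23, 0.46, -0.13], [0.08, 0.16, -0.05], [-0.25, -0.49, 0.14]] + [[0.23, -0.26, -0.5],  [-0.05, 0.06, 0.11],  [-0.0, 0.01, 0.01],  [0.08, -0.08, -0.16],  [-0.09, 0.10, 0.20]] + [[-0.0, 0.00, -0.0], [-0.00, 0.0, -0.00], [-0.00, 0.0, -0.00], [0.00, -0.00, 0.0], [0.00, -0.0, 0.00]]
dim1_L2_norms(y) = [0.71, 0.38, 0.54, 0.28, 0.62]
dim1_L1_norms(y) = [1.05, 0.66, 0.82, 0.45, 1.07]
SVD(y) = [[0.38, 0.87, -0.07],[0.37, -0.20, -0.62],[-0.56, -0.02, -0.01],[-0.2, 0.29, 0.51],[0.60, -0.35, 0.6]] @ diag([0.9525523168148298, 0.6962303519086448, 0.002716764963187811]) @ [[-0.44, -0.87, 0.24],[0.38, -0.42, -0.82],[0.82, -0.27, 0.51]]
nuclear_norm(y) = 1.65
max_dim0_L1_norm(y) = 1.76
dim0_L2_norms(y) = [0.49, 0.88, 0.62]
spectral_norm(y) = 0.95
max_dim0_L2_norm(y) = 0.88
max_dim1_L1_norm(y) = 1.07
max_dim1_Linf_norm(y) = 0.57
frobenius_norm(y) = 1.18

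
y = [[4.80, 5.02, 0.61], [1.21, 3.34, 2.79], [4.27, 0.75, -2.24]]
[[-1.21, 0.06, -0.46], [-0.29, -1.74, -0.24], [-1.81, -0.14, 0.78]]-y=[[-6.01, -4.96, -1.07], [-1.50, -5.08, -3.03], [-6.08, -0.89, 3.02]]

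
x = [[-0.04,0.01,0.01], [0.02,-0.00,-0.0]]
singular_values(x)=[0.05, 0.01]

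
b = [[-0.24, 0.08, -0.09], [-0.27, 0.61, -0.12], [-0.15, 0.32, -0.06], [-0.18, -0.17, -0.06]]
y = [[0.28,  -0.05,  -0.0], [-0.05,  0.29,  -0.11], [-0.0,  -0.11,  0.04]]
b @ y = [[-0.07, 0.05, -0.01], [-0.11, 0.20, -0.07], [-0.06, 0.11, -0.04], [-0.04, -0.03, 0.02]]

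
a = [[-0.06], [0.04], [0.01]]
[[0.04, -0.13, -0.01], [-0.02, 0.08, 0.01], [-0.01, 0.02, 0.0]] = a @ [[-0.61, 2.11, 0.15]]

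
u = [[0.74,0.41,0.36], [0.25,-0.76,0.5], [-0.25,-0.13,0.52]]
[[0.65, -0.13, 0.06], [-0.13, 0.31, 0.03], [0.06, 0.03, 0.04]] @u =[[0.43, 0.36, 0.2], [-0.03, -0.29, 0.12], [0.04, -0.00, 0.06]]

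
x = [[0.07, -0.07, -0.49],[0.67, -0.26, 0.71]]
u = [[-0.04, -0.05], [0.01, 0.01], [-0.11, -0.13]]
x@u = [[0.05, 0.06],  [-0.11, -0.13]]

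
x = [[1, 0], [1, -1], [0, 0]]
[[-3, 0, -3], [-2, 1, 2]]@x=[[-3, 0], [-1, -1]]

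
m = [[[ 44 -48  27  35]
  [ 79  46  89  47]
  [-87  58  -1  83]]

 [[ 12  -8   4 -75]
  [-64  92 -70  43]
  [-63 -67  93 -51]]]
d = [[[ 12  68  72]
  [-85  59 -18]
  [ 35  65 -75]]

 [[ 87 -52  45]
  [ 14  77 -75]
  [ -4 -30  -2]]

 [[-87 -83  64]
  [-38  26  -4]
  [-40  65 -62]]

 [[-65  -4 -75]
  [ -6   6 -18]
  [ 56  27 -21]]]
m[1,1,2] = -70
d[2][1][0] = -38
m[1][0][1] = -8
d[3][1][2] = -18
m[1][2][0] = -63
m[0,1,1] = 46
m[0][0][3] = 35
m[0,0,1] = -48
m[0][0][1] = -48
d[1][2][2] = -2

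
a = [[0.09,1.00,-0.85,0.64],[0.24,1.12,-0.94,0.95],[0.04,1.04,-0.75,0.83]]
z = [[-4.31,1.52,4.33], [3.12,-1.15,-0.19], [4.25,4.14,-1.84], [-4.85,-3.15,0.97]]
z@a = [[0.15, 1.9, -1.01, 2.28], [-0.00, 1.63, -1.43, 0.75], [1.30, 6.97, -6.12, 5.13], [-1.15, -7.37, 6.36, -5.29]]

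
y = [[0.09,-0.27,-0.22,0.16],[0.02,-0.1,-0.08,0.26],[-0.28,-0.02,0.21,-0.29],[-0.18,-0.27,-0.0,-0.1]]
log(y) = [[-3.13+1.40j, (-1.19+0.26j), -2.35+1.52j, 2.80-1.60j], [(1.57-0.97j), -0.93-0.18j, (1.04-1.06j), 0.28+1.12j], [-3.23+1.89j, (-2.43+0.35j), (-4.22+2.06j), 2.18-2.16j], [-0.99+0.12j, (-2.66+0.02j), -0.93+0.13j, -0.66-0.14j]]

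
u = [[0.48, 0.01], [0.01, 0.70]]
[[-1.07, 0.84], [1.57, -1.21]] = u @ [[-2.27, 1.79],[2.28, -1.76]]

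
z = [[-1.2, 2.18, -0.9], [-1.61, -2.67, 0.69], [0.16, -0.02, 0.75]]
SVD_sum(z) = [[0.35, 1.99, -0.65], [-0.49, -2.79, 0.92], [-0.04, -0.21, 0.07]] + [[-1.53, 0.15, -0.35], [-1.11, 0.11, -0.26], [0.31, -0.03, 0.07]] + [[-0.02,0.04,0.1], [-0.01,0.01,0.03], [-0.12,0.22,0.61]]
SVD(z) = [[0.58, 0.80, 0.17],[-0.81, 0.58, 0.05],[-0.06, -0.16, 0.98]] @ diag([3.664908498617096, 1.9771676813108408, 0.6687702570719611]) @ [[0.16, 0.94, -0.31], [-0.97, 0.10, -0.22], [-0.18, 0.34, 0.93]]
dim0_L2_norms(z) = [2.01, 3.45, 1.36]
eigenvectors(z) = [[(-0.76+0j), (-0.76-0j), -0.15+0.00j], [0.26-0.60j, (0.26+0.6j), (0.26+0j)], [(0.04+0.02j), (0.04-0.02j), (0.95+0j)]]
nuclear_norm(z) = 6.31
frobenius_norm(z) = 4.22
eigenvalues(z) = [(-1.92+1.75j), (-1.92-1.75j), (0.72+0j)]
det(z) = 4.85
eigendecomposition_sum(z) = [[(-0.6+1.29j), (1.09+1.21j), (-0.39-0.14j)],[(-0.81-0.92j), -1.34+0.44j, (0.25-0.26j)],[(0.06-0.05j), (-0.02-0.08j), 0.02+0.02j]] + [[(-0.6-1.29j), (1.09-1.21j), -0.39+0.14j], [(-0.81+0.92j), (-1.34-0.44j), 0.25+0.26j], [0.06+0.05j, -0.02+0.08j, (0.02-0.02j)]] + [[-0.01-0.00j, (-0+0j), -0.11-0.00j],  [(0.01+0j), 0.01-0.00j, 0.20+0.00j],  [0.04+0.00j, 0.02-0.00j, 0.72+0.00j]]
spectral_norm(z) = 3.66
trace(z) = -3.12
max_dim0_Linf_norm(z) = 2.67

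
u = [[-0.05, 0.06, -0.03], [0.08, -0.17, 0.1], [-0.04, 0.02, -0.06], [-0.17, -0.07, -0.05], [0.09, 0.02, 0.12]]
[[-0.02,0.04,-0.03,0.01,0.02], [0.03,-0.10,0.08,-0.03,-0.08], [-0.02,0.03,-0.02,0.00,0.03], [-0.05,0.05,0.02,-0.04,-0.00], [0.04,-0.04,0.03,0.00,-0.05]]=u @ [[0.29, -0.41, -0.06, 0.17, 0.10],[0.01, 0.36, -0.32, 0.19, 0.19],[0.08, -0.07, 0.34, -0.12, -0.56]]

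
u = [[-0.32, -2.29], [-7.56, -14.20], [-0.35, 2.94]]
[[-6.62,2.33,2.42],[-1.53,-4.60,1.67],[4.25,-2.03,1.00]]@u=[[-16.34, -10.81], [34.68, 73.73], [13.64, 22.03]]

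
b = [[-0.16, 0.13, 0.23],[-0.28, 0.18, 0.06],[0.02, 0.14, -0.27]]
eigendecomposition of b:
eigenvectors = [[(-0.39+0.46j), -0.39-0.46j, (-0.58+0j)], [-0.74+0.00j, (-0.74-0j), -0.38+0.00j], [(-0.26+0.16j), (-0.26-0.16j), 0.72+0.00j]]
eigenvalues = [(0.06+0.16j), (0.06-0.16j), (-0.36+0j)]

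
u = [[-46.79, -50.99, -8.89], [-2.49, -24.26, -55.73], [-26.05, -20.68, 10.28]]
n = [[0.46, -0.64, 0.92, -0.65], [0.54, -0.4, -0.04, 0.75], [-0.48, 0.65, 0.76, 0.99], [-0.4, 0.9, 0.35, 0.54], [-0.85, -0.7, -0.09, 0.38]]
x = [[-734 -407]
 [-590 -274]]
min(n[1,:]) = -0.399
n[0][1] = -0.636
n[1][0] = 0.538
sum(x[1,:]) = -864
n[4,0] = -0.852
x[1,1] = -274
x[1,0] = -590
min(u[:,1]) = -50.99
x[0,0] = -734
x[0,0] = -734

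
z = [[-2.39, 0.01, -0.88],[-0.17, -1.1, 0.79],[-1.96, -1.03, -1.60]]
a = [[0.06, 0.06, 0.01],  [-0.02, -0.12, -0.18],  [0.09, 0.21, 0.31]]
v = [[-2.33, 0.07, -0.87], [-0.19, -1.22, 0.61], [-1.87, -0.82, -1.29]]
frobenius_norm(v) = 3.73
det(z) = -4.43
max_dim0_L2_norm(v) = 2.99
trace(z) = -5.09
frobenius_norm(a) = 0.45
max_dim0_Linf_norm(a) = 0.31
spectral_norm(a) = 0.44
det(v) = -3.08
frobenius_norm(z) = 3.98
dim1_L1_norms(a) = [0.13, 0.32, 0.61]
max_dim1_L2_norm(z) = 2.73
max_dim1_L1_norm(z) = 4.59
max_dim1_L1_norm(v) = 3.98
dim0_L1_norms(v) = [4.39, 2.11, 2.77]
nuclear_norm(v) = 5.46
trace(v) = -4.84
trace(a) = 0.25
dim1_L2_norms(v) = [2.49, 1.38, 2.42]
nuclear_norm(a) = 0.53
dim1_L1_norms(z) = [3.28, 2.06, 4.59]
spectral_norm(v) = 3.38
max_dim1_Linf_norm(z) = 2.39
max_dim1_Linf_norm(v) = 2.33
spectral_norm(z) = 3.62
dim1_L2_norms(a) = [0.09, 0.22, 0.39]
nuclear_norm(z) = 5.89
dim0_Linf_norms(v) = [2.33, 1.22, 1.29]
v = a + z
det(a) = -0.00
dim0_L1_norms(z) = [4.52, 2.14, 3.27]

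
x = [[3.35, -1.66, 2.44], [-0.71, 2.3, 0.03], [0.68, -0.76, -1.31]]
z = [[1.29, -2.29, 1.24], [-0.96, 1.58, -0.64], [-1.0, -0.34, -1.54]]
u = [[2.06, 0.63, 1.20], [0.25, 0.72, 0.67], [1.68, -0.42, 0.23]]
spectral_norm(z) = 3.61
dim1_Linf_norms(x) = [3.35, 2.3, 1.31]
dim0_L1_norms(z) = [3.25, 4.21, 3.42]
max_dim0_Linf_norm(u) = 2.06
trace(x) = 4.34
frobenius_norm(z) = 3.97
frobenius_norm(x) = 5.34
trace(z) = 1.33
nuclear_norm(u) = 4.16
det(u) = 0.02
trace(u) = 3.01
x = u + z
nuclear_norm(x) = 8.02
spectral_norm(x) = 4.72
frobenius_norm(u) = 3.19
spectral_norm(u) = 2.95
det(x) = -11.01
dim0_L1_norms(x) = [4.74, 4.72, 3.78]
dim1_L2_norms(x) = [4.46, 2.41, 1.66]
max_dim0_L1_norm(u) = 3.99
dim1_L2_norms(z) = [2.91, 1.96, 1.87]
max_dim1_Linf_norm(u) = 2.06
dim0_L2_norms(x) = [3.49, 2.94, 2.77]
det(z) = 0.86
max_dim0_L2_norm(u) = 2.67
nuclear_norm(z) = 5.40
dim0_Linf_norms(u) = [2.06, 0.72, 1.2]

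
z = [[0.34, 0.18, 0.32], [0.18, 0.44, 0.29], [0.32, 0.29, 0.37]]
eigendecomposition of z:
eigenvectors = [[-0.53, -0.6, 0.6], [-0.58, -0.26, -0.77], [-0.62, 0.76, 0.21]]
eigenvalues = [0.91, 0.02, 0.22]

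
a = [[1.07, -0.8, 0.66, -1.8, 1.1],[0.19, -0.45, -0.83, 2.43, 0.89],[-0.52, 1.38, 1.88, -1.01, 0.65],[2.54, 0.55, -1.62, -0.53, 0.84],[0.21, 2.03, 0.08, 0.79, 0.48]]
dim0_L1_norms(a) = [4.53, 5.21, 5.07, 6.56, 3.96]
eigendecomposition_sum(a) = [[(0.11+1.53j), -0.56-0.44j, (0.39-1.25j), -1.07-0.02j, 0.01+0.52j], [0.26-1.01j, 0.27+0.41j, (-0.52+0.72j), (0.68+0.24j), (0.1-0.34j)], [-1.10+0.75j, 0.09-0.61j, (1.11-0.25j), (-0.45-0.81j), -0.38+0.23j], [(0.83-0.1j), (-0.22+0.32j), -0.69-0.18j, 0.02+0.58j, (0.28-0.02j)], [-0.54-0.79j, (0.44+0.06j), 0.18+0.79j, 0.58-0.32j, -0.17-0.28j]] + [[(0.11-1.53j),(-0.56+0.44j),(0.39+1.25j),-1.07+0.02j,(0.01-0.52j)], [0.26+1.01j,0.27-0.41j,(-0.52-0.72j),0.68-0.24j,(0.1+0.34j)], [(-1.1-0.75j),0.09+0.61j,(1.11+0.25j),(-0.45+0.81j),-0.38-0.23j], [(0.83+0.1j),(-0.22-0.32j),-0.69+0.18j,(0.02-0.58j),(0.28+0.02j)], [(-0.54+0.79j),(0.44-0.06j),(0.18-0.79j),(0.58+0.32j),-0.17+0.28j]] + [[(0.95+0j), (0.5-0j), (-0.15-0j), 0.19+0.00j, (1.03+0j)], [0.36+0.00j, 0.19-0.00j, (-0.06-0j), 0.07+0.00j, 0.39+0.00j], [(1.41+0j), 0.75-0.00j, (-0.22-0j), (0.28+0j), (1.53+0j)], [0.43+0.00j, 0.23-0.00j, (-0.07-0j), 0.09+0.00j, 0.47+0.00j], [0.91+0.00j, 0.48-0.00j, (-0.14-0j), (0.18+0j), (0.99+0j)]] + [[-0.10-0.00j, -0.18+0.00j, (0.04+0j), (0.15+0j), 0.04-0.00j], [-0.68-0.00j, (-1.17+0j), (0.26+0j), (0.99+0j), (0.3-0j)], [0.27+0.00j, 0.46-0.00j, -0.10-0.00j, (-0.39-0j), (-0.12+0j)], [0.45+0.00j, (0.77-0j), -0.17-0.00j, -0.65-0.00j, (-0.19+0j)], [(0.38+0j), 0.66-0.00j, (-0.15-0j), -0.56-0.00j, (-0.17+0j)]] + [[0.00+0.00j, (-0-0j), -0.00-0.00j, (-0+0j), 0.01+0.00j], [(-0-0j), 0j, 0j, 0.00-0.00j, -0.00-0.00j], [0.00+0.00j, -0.00-0.00j, -0.00-0.00j, (-0+0j), 0.01+0.00j], [0j, -0.00-0.00j, -0.00-0.00j, -0.00+0.00j, 0j], [(-0-0j), 0j, 0.00+0.00j, -0j, -0.00-0.00j]]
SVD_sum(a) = [[-0.32, 0.16, 0.85, -0.96, -0.04],[0.58, -0.29, -1.54, 1.73, 0.08],[-0.53, 0.27, 1.41, -1.58, -0.07],[0.29, -0.15, -0.78, 0.88, 0.04],[0.08, -0.04, -0.21, 0.24, 0.01]] + [[1.44, -0.06, -0.52, -0.98, 0.58], [-0.45, 0.02, 0.16, 0.30, -0.18], [-0.17, 0.01, 0.06, 0.12, -0.07], [2.17, -0.09, -0.78, -1.47, 0.87], [-0.14, 0.01, 0.05, 0.09, -0.06]] + [[-0.07,  -0.56,  -0.08,  -0.13,  -0.17], [0.03,  0.26,  0.04,  0.06,  0.08], [0.17,  1.29,  0.19,  0.31,  0.39], [0.09,  0.66,  0.09,  0.16,  0.20], [0.27,  2.03,  0.29,  0.48,  0.61]] + [[0.02, -0.34, 0.41, 0.27, 0.73], [0.03, -0.43, 0.51, 0.34, 0.92], [0.01, -0.19, 0.22, 0.15, 0.4], [-0.01, 0.13, -0.15, -0.10, -0.27], [-0.00, 0.04, -0.05, -0.03, -0.08]] + [[0.00, -0.0, 0.00, 0.00, -0.0], [-0.0, 0.0, -0.00, -0.00, 0.00], [-0.0, 0.0, -0.0, -0.00, 0.00], [-0.00, 0.00, -0.0, -0.00, 0.0], [0.00, -0.0, 0.00, 0.00, -0.0]]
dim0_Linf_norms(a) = [2.54, 2.03, 1.88, 2.43, 1.1]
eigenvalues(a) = [(1.33+1.99j), (1.33-1.99j), (1.99+0j), (-2.2+0j), (-0.01+0j)]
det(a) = 0.16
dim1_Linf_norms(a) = [1.8, 2.43, 1.88, 2.54, 2.03]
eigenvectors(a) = [[(-0.59+0j), -0.59-0.00j, 0.47+0.00j, (-0.11+0j), (-0.6+0j)], [(0.38+0.13j), (0.38-0.13j), (0.18+0j), -0.72+0.00j, 0.09+0.00j], [(-0.26-0.44j), -0.26+0.44j, 0.70+0.00j, 0.28+0.00j, (-0.56+0j)], [(0.02+0.32j), 0.02-0.32j, (0.21+0j), (0.47+0j), (-0.3+0j)], [(0.32-0.18j), 0.32+0.18j, (0.45+0j), (0.41+0j), 0.48+0.00j]]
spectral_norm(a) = 3.74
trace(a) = 2.45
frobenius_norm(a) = 6.07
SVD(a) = [[0.36, 0.54, 0.22, 0.57, 0.45], [-0.64, -0.17, -0.1, 0.72, -0.16], [0.59, -0.07, -0.50, 0.31, -0.54], [-0.33, 0.82, -0.26, -0.21, -0.34], [-0.09, -0.05, -0.79, -0.07, 0.6]] @ diag([3.743803508642412, 3.5089335848430054, 2.7958716379373607, 1.6407667239772856, 0.002593743218289166]) @ [[-0.24, 0.12, 0.64, -0.72, -0.03], [0.76, -0.03, -0.27, -0.51, 0.3], [-0.12, -0.92, -0.13, -0.22, -0.28], [0.02, -0.36, 0.43, 0.28, 0.77], [0.6, -0.09, 0.56, 0.3, -0.48]]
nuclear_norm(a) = 11.69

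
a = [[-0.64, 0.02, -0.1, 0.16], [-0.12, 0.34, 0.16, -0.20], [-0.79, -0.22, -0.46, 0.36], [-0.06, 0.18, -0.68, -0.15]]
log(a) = [[(-8.31+6.71j), 0.77-3.45j, 2.85-4.61j, (1.1+1.01j)], [(-4.61+14.17j), (-1.55-7.29j), (1.37-9.72j), 0.42+2.13j], [-8.48-0.38j, 0.25+0.20j, 1.13+0.26j, 2.39-0.06j], [-19.77+22.94j, (1.34-11.8j), 5.03-15.75j, 1.94+3.46j]]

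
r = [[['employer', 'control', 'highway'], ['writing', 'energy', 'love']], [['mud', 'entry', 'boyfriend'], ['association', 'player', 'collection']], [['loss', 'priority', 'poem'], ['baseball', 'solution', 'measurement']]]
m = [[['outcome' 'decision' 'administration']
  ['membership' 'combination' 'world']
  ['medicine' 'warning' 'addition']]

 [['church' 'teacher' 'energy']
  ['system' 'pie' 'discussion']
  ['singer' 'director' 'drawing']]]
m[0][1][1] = 'combination'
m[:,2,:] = [['medicine', 'warning', 'addition'], ['singer', 'director', 'drawing']]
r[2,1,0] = 'baseball'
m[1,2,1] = 'director'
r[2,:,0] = ['loss', 'baseball']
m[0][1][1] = 'combination'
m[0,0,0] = 'outcome'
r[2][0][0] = 'loss'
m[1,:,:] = [['church', 'teacher', 'energy'], ['system', 'pie', 'discussion'], ['singer', 'director', 'drawing']]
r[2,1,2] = 'measurement'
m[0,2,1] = 'warning'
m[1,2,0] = 'singer'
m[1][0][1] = 'teacher'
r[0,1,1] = 'energy'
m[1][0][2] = 'energy'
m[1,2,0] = 'singer'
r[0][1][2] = 'love'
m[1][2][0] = 'singer'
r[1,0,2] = 'boyfriend'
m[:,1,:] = [['membership', 'combination', 'world'], ['system', 'pie', 'discussion']]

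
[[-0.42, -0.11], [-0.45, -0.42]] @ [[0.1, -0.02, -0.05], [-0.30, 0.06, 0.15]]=[[-0.01, 0.0, 0.0], [0.08, -0.02, -0.04]]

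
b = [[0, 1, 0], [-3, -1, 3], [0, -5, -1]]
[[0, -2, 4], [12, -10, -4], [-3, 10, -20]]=b@[[-1, 4, 0], [0, -2, 4], [3, 0, 0]]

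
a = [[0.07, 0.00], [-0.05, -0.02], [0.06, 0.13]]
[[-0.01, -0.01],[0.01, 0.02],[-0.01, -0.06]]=a@ [[-0.09, -0.16], [-0.07, -0.41]]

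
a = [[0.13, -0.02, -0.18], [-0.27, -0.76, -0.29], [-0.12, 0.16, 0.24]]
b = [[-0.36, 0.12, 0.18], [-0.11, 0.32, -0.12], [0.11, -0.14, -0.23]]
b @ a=[[-0.1, -0.06, 0.07], [-0.09, -0.26, -0.1], [0.08, 0.07, -0.03]]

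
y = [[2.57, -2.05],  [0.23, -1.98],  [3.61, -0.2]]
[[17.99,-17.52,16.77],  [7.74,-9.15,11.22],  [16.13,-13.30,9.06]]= y@[[4.28, -3.45, 2.21], [-3.41, 4.22, -5.41]]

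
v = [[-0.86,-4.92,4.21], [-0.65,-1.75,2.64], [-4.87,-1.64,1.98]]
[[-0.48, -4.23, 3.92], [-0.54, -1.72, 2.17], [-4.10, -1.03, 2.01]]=v@[[0.85, -0.11, -0.07], [-0.11, 0.69, -0.22], [-0.07, -0.22, 0.66]]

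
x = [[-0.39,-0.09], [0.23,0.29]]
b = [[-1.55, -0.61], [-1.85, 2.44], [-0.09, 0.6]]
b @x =[[0.46, -0.04], [1.28, 0.87], [0.17, 0.18]]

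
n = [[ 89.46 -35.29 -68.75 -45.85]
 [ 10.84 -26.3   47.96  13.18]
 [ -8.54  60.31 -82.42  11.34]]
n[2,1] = 60.31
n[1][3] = 13.18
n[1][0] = 10.84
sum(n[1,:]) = 45.68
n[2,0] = -8.54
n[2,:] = [-8.54, 60.31, -82.42, 11.34]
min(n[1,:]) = -26.3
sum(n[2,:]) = -19.31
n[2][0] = -8.54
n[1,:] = [10.84, -26.3, 47.96, 13.18]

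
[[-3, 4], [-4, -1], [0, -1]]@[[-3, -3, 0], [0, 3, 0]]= [[9, 21, 0], [12, 9, 0], [0, -3, 0]]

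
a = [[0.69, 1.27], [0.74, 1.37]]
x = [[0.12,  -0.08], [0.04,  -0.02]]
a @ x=[[0.13, -0.08], [0.14, -0.09]]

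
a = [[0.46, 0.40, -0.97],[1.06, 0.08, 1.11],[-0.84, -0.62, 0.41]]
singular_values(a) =[1.61, 1.52, 0.15]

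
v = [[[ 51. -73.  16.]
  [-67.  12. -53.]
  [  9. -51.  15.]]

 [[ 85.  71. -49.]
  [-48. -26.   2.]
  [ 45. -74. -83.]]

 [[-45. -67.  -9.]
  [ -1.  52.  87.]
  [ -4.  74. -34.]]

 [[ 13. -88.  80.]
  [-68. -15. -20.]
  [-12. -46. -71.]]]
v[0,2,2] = 15.0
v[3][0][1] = -88.0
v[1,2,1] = -74.0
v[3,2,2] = -71.0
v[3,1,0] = -68.0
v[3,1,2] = -20.0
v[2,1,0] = -1.0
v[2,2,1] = 74.0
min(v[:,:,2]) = -83.0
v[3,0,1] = -88.0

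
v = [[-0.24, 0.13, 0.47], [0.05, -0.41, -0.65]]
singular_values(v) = [0.92, 0.21]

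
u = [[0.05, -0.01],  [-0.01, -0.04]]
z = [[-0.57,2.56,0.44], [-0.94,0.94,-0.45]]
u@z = [[-0.02, 0.12, 0.03],[0.04, -0.06, 0.01]]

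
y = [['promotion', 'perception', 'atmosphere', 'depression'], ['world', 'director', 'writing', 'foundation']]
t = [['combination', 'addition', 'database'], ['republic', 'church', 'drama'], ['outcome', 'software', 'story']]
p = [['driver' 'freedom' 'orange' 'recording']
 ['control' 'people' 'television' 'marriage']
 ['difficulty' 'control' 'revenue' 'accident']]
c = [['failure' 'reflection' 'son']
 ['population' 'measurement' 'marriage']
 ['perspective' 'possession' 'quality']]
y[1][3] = 'foundation'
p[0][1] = 'freedom'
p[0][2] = 'orange'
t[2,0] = 'outcome'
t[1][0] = 'republic'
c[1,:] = ['population', 'measurement', 'marriage']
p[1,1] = 'people'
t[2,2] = 'story'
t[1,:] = ['republic', 'church', 'drama']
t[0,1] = 'addition'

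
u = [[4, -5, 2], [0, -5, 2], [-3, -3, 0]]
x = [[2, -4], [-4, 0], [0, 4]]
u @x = [[28, -8], [20, 8], [6, 12]]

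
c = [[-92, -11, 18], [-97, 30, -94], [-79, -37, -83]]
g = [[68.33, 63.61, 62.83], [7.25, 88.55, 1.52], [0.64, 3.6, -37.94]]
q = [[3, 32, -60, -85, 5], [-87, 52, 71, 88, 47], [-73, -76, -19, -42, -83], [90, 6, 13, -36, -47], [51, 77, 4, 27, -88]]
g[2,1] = 3.6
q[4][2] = 4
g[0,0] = 68.33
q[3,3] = -36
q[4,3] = 27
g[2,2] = -37.94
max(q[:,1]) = 77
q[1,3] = 88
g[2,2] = -37.94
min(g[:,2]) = -37.94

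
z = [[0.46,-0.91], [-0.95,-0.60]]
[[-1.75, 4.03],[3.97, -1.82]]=z@[[-4.09, 3.57], [-0.14, -2.62]]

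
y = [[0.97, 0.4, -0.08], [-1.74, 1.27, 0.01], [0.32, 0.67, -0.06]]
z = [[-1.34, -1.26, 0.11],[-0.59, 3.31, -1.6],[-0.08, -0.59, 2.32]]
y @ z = [[-1.53, 0.15, -0.72], [1.58, 6.39, -2.20], [-0.82, 1.85, -1.18]]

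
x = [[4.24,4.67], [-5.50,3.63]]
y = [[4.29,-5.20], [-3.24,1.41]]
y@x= [[46.79, 1.16], [-21.49, -10.01]]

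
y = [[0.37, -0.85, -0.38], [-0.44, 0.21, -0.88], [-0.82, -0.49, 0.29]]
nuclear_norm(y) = 3.01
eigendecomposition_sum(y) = [[(-0.29+0j), -0.33+0.00j, (-0.31+0j)], [(-0.33+0j), -0.38+0.00j, -0.35+0.00j], [-0.31+0.00j, -0.35+0.00j, -0.33+0.00j]] + [[(0.33+0.13j), (-0.26+0.21j), (-0.03-0.35j)], [(-0.05-0.33j), 0.29+0.11j, (-0.26+0.19j)], [(-0.25+0.23j), (-0.07-0.32j), (0.31+0.12j)]] + [[0.33-0.13j, -0.26-0.21j, (-0.03+0.35j)],[(-0.05+0.33j), 0.29-0.11j, (-0.26-0.19j)],[-0.25-0.23j, -0.07+0.32j, (0.31-0.12j)]]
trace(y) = 0.87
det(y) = -1.01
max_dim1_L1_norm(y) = 1.6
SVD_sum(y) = [[0.29, -0.27, 0.28],[-0.53, 0.50, -0.5],[-0.03, 0.03, -0.03]] + [[-0.25, -0.61, -0.34], [-0.13, -0.31, -0.17], [-0.19, -0.45, -0.25]] + [[0.33,0.04,-0.31], [0.22,0.02,-0.2], [-0.6,-0.07,0.57]]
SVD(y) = [[-0.48, -0.75, -0.46],[0.88, -0.38, -0.30],[0.05, -0.55, 0.84]] @ diag([1.0079919738780077, 1.0012100493543874, 0.997010841299784]) @ [[-0.60, 0.56, -0.57], [0.34, 0.82, 0.46], [-0.73, -0.08, 0.68]]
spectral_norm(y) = 1.01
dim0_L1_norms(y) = [1.63, 1.55, 1.55]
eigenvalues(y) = [(-1+0j), (0.94+0.36j), (0.94-0.36j)]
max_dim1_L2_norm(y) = 1.01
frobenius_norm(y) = 1.74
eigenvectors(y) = [[0.54+0.00j, (0.6+0j), 0.60-0.00j], [0.61+0.00j, (-0.28-0.48j), -0.28+0.48j], [(0.58+0j), -0.26+0.51j, -0.26-0.51j]]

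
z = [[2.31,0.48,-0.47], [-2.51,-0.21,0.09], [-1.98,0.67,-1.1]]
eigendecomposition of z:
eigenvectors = [[-0.59,-0.05,0.11],[0.64,0.81,0.18],[0.49,0.58,0.98]]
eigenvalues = [2.18, 0.01, -1.19]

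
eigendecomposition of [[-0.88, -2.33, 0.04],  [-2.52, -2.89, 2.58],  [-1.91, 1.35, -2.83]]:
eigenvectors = [[0.62,-0.6,-0.52],[-0.63,-0.66,-0.85],[-0.47,-0.46,0.08]]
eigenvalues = [1.48, -3.4, -4.68]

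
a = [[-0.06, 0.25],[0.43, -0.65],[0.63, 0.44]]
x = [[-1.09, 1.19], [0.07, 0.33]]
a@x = [[0.08, 0.01], [-0.51, 0.30], [-0.66, 0.89]]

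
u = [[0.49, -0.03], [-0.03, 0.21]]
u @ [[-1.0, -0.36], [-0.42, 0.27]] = [[-0.48, -0.18], [-0.06, 0.07]]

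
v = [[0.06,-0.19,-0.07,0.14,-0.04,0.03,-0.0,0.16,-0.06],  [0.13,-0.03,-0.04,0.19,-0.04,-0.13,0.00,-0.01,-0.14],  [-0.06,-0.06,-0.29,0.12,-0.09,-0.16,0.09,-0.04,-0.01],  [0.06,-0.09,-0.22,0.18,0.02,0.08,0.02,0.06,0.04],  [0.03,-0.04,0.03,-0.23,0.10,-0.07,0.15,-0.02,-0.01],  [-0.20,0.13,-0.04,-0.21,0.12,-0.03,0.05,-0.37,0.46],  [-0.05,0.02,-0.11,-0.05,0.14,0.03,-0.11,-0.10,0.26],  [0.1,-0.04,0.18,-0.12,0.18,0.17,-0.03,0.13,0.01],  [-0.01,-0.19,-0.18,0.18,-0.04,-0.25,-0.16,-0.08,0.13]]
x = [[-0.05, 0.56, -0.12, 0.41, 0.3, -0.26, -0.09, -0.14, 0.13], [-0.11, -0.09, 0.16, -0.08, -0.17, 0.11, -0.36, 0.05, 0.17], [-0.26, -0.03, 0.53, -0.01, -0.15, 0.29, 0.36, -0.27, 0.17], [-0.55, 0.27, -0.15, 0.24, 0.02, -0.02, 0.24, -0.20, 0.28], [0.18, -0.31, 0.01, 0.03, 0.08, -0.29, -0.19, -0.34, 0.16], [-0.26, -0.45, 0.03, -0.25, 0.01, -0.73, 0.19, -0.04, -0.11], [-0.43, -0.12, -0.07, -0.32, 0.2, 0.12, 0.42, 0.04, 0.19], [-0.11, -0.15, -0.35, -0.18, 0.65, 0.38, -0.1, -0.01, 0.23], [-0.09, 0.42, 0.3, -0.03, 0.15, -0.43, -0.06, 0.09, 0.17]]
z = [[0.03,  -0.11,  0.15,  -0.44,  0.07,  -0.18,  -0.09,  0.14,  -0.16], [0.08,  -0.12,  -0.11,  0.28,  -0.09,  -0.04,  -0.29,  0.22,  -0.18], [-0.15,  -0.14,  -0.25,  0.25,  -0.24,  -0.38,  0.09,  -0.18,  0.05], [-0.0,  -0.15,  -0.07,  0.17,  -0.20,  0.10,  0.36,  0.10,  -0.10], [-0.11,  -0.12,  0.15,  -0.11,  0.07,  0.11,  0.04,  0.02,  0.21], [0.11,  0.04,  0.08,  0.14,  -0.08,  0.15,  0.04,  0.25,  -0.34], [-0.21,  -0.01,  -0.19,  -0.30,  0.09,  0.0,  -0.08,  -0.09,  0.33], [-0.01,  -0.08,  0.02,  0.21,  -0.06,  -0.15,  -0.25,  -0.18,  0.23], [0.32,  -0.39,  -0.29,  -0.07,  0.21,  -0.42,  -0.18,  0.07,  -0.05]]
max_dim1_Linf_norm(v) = 0.46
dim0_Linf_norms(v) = [0.2, 0.19, 0.29, 0.23, 0.18, 0.25, 0.16, 0.37, 0.46]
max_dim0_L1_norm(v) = 1.42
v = x @ z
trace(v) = 0.14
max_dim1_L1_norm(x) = 2.16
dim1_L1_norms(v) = [0.75, 0.71, 0.92, 0.77, 0.68, 1.61, 0.87, 0.96, 1.22]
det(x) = -0.00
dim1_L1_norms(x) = [2.06, 1.3, 2.07, 1.97, 1.59, 2.07, 1.91, 2.16, 1.74]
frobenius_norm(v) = 1.22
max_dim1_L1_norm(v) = 1.61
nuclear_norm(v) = 2.74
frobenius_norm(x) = 2.35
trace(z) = -0.26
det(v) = 0.00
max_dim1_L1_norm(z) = 2.0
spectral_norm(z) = 0.91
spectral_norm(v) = 0.82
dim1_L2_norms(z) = [0.57, 0.53, 0.64, 0.51, 0.35, 0.5, 0.55, 0.47, 0.78]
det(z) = 0.00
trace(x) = 0.56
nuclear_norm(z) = 4.11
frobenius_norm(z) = 1.67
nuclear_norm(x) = 6.05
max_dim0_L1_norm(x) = 2.63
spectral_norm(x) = 1.13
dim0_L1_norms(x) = [2.04, 2.4, 1.72, 1.55, 1.73, 2.63, 2.01, 1.18, 1.61]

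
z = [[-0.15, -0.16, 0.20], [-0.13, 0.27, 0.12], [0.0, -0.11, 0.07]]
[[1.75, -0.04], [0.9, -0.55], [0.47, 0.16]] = z @ [[-3.48, 1.98], [-0.79, -1.23], [5.52, 0.32]]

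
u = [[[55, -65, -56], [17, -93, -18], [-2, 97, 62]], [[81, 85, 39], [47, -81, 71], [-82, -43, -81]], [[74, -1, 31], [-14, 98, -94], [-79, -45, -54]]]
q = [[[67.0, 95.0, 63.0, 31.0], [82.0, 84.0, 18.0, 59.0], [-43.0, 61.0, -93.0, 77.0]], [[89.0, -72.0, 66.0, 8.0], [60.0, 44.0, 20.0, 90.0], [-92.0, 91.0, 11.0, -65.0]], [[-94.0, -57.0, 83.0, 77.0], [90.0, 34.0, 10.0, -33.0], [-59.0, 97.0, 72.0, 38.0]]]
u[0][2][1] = 97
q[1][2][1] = 91.0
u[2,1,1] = 98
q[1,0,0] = 89.0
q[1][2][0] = -92.0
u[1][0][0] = 81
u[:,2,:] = [[-2, 97, 62], [-82, -43, -81], [-79, -45, -54]]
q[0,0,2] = 63.0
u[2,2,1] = -45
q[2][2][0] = -59.0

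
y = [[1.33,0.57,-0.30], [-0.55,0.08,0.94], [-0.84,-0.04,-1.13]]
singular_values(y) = [1.73, 1.5, 0.35]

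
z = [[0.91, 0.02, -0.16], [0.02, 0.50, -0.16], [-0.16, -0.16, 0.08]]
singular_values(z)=[0.95, 0.54, 0.0]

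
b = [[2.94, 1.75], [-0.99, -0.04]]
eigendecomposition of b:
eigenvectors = [[0.91, -0.62], [-0.41, 0.78]]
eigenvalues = [2.15, 0.75]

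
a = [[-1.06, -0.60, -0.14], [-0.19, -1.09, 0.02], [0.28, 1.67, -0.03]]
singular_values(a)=[2.19, 0.88, 0.0]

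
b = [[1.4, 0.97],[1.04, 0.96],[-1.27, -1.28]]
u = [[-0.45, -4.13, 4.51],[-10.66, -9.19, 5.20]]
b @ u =[[-10.97, -14.7, 11.36], [-10.7, -13.12, 9.68], [14.22, 17.01, -12.38]]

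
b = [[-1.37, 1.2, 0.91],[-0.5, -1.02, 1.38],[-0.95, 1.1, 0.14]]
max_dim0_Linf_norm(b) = 1.38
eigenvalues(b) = [(-0.18+0.53j), (-0.18-0.53j), (-1.88+0j)]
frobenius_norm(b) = 3.08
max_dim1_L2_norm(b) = 2.04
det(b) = -0.60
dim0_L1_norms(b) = [2.82, 3.32, 2.43]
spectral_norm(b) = 2.47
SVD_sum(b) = [[-1.41, 1.22, 0.81], [-0.2, 0.17, 0.11], [-0.95, 0.82, 0.55]] + [[-0.01, -0.05, 0.06],  [-0.28, -1.18, 1.28],  [0.08, 0.32, -0.35]] + [[0.05, 0.03, 0.04], [-0.02, -0.01, -0.02], [-0.07, -0.05, -0.06]]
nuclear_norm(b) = 4.43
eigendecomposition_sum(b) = [[-0.62+0.06j, (0.18+0.2j), 0.71+0.17j], [-0.34-0.09j, (0.05+0.14j), 0.34+0.23j], [-0.40-0.16j, 0.04+0.18j, 0.38+0.33j]] + [[-0.62-0.06j, 0.18-0.20j, 0.71-0.17j],[-0.34+0.09j, 0.05-0.14j, 0.34-0.23j],[(-0.4+0.16j), 0.04-0.18j, 0.38-0.33j]] + [[-0.13-0.00j, (0.85+0j), (-0.52+0j)], [0.18+0.00j, -1.13-0.00j, 0.69-0.00j], [(-0.16-0j), 1.01+0.00j, (-0.62+0j)]]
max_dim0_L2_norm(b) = 1.92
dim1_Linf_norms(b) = [1.37, 1.38, 1.1]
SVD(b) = [[-0.82, -0.04, -0.57], [-0.12, -0.96, 0.24], [-0.56, 0.26, 0.79]] @ diag([2.470660453214257, 1.8303979332377047, 0.13183448305456325]) @ [[0.69, -0.6, -0.40], [0.16, 0.67, -0.73], [-0.7, -0.44, -0.56]]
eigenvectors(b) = [[(-0.75+0j),(-0.75-0j),0.49+0.00j], [(-0.39-0.15j),-0.39+0.15j,-0.65+0.00j], [(-0.45-0.24j),(-0.45+0.24j),0.58+0.00j]]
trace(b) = -2.25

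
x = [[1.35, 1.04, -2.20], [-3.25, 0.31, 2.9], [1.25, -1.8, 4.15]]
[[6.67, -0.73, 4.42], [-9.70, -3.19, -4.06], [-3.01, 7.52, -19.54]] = x @ [[2.45, 1.66, -2.89], [1.60, -1.02, -1.48], [-0.77, 0.87, -4.48]]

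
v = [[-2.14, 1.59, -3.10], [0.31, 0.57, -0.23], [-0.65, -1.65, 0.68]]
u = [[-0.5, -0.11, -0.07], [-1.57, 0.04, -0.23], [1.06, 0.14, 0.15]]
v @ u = [[-4.71, -0.14, -0.68], [-1.29, -0.04, -0.19], [3.64, 0.10, 0.53]]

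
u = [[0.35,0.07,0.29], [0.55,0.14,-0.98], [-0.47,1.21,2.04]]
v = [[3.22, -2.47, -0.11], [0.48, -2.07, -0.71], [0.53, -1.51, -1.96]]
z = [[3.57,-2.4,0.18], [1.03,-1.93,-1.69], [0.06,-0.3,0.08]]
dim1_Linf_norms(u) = [0.35, 0.98, 2.04]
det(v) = 8.18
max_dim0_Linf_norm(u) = 2.04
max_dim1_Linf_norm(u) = 2.04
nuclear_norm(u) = 3.67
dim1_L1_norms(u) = [0.71, 1.67, 3.72]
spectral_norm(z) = 4.78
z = v + u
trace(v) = -0.81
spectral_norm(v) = 4.77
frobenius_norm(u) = 2.71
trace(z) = 1.72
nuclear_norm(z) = 6.84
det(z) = -1.95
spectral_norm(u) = 2.59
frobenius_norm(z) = 5.13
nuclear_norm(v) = 7.70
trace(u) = 2.53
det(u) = 0.68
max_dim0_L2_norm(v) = 3.56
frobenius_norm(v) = 5.28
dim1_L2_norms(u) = [0.46, 1.13, 2.42]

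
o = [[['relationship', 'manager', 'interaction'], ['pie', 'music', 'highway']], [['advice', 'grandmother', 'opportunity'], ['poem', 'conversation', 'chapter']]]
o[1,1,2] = 'chapter'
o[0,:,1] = ['manager', 'music']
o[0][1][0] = 'pie'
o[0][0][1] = 'manager'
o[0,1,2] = 'highway'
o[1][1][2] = 'chapter'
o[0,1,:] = ['pie', 'music', 'highway']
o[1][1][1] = 'conversation'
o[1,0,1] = 'grandmother'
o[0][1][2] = 'highway'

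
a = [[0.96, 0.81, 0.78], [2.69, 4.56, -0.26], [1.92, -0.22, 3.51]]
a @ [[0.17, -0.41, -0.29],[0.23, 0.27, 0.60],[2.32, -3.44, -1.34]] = [[2.16, -2.86, -0.84], [0.9, 1.02, 2.30], [8.42, -12.92, -5.39]]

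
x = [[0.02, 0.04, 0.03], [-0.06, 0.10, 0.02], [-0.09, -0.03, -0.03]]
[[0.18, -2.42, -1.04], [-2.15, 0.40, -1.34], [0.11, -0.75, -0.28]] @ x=[[0.24, -0.2, -0.01], [0.05, -0.01, -0.02], [0.07, -0.06, -0.00]]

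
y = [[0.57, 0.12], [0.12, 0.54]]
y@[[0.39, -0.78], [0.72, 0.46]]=[[0.31, -0.39],[0.44, 0.15]]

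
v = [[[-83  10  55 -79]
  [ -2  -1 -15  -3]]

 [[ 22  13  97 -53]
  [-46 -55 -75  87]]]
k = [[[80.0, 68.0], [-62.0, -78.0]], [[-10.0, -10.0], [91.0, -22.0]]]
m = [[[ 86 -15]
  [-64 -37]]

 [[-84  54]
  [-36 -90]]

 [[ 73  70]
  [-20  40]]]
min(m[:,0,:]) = -84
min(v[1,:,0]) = -46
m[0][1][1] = -37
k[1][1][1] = -22.0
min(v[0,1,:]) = -15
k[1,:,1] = [-10.0, -22.0]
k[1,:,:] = [[-10.0, -10.0], [91.0, -22.0]]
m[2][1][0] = -20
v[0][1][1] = -1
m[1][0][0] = -84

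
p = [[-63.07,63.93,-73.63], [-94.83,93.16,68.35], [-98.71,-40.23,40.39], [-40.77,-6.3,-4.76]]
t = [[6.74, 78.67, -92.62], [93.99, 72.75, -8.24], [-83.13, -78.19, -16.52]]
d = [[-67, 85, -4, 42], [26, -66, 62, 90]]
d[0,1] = 85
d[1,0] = 26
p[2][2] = 40.39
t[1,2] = -8.24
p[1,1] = 93.16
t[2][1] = -78.19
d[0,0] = -67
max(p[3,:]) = -4.76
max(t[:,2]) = -8.24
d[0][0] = -67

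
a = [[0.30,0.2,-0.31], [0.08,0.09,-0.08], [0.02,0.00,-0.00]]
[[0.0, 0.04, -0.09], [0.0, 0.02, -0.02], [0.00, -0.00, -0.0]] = a@[[0.11, -0.02, -0.14], [0.07, 0.16, -0.02], [0.15, -0.05, 0.13]]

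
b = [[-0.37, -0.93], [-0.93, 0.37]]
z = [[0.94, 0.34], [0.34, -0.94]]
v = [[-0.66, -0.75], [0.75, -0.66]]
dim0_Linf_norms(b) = [0.93, 0.93]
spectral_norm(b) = 1.00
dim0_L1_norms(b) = [1.3, 1.3]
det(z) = -1.00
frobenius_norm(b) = 1.42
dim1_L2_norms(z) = [1.0, 1.0]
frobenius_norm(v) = 1.41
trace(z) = 0.00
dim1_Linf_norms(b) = [0.93, 0.93]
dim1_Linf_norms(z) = [0.94, 0.94]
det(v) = 1.00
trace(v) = -1.32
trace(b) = 0.00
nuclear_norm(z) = 2.00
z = v @ b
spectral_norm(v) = 1.00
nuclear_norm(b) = 2.00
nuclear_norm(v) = 2.00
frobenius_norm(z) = 1.41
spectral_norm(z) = 1.00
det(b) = -1.00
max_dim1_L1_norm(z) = 1.28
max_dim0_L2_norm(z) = 1.0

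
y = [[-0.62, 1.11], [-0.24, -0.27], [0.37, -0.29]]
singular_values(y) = [1.35, 0.39]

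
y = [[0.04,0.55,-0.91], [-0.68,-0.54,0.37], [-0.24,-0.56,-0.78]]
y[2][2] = -0.78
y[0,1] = 0.551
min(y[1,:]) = -0.679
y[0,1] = 0.551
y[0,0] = 0.038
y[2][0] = -0.237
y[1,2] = 0.372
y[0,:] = [0.038, 0.551, -0.908]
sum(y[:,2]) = -1.316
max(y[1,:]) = 0.372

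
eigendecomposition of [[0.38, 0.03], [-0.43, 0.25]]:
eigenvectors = [[-0.15-0.21j, (-0.15+0.21j)], [(0.97+0j), (0.97-0j)]]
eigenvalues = [(0.32+0.09j), (0.32-0.09j)]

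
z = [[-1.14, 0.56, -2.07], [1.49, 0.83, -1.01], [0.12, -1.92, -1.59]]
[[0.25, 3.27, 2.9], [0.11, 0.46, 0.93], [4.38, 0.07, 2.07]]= z @ [[0.43, -0.75, -0.23], [-1.6, 0.72, -0.03], [-0.79, -0.97, -1.28]]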